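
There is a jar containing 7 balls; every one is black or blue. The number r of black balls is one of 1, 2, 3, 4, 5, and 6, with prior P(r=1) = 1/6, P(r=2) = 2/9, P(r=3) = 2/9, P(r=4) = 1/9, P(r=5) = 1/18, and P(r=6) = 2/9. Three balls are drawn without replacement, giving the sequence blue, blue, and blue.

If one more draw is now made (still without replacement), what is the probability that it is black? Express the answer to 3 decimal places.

0.415

Compute the likelihood of the observed sequence for each case: P(data | r = 1) = (6/7)(5/6)(4/5) = 4/7; P(data | r = 2) = (5/7)(4/6)(3/5) = 2/7; P(data | r = 3) = (4/7)(3/6)(2/5) = 4/35; P(data | r = 4) = (3/7)(2/6)(1/5) = 1/35; P(data | r = 5) = (2/7)(1/6)(0/5) = 0; P(data | r = 6) = (1/7)(0/6) = 0.
Weighting by the prior gives 1/6 · 4/7 = 2/21, 2/9 · 2/7 = 4/63, 2/9 · 4/35 = 8/315, 1/9 · 1/35 = 1/315, 1/18 · 0 = 0, 2/9 · 0 = 0; these sum to 59/315.
The posterior is then P(r = 1 | data) = 30/59, P(r = 2 | data) = 20/59, P(r = 3 | data) = 8/59, P(r = 4 | data) = 1/59, P(r = 5 | data) = 0, P(r = 6 | data) = 0.
So P(black next | data) = Σ P(black next | H) P(H | data) = (1/4)(30/59) + (1/2)(20/59) + (3/4)(8/59) + (1)(1/59) = 49/118.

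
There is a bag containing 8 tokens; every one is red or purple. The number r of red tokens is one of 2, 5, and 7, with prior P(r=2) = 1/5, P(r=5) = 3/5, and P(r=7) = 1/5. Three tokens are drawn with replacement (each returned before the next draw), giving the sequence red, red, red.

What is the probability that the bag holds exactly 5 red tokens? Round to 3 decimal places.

0.517

Compute the likelihood of the observed sequence for each case: P(data | r = 2) = (2/8)(2/8)(2/8) = 0.015625; P(data | r = 5) = (5/8)(5/8)(5/8) = 0.24414; P(data | r = 7) = (7/8)(7/8)(7/8) = 0.66992.
Multiplying each by its prior: 1/5 · 0.015625 = 0.003125, 3/5 · 0.24414 = 0.14648, 1/5 · 0.66992 = 0.13398; these sum to 0.28359.
By Bayes' rule, P(r = 5 | data) = (0.14648) / (0.28359) = 0.51653.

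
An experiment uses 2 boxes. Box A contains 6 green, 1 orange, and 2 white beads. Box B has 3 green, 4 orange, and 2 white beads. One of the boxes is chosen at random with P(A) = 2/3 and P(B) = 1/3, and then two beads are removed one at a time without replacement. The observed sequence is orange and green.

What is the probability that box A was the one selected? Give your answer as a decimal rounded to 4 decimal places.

0.5000

The likelihood of the observed sequence under each hypothesis: P(data | box A) = (1/9)(6/8) = 1/12; P(data | box B) = (4/9)(3/8) = 1/6.
The prior-weighted likelihoods are 2/3 · 1/12 = 1/18, 1/3 · 1/6 = 1/18; summing to 1/9.
So P(box A | data) = (1/18) / (1/9) = 1/2.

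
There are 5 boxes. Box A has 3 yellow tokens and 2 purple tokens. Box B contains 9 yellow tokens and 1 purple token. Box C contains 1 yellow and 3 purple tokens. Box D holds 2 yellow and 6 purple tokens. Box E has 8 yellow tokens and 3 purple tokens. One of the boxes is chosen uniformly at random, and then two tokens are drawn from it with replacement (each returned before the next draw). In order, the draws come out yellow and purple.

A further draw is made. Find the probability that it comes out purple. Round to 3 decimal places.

0.487

For each hypothesis, P(data | H) works out to: P(data | box A) = (3/5)(2/5) = 0.24; P(data | box B) = (9/10)(1/10) = 0.09; P(data | box C) = (1/4)(3/4) = 0.1875; P(data | box D) = (2/8)(6/8) = 0.1875; P(data | box E) = (8/11)(3/11) = 0.19835.
Weighting by the prior gives 1/5 · 0.24 = 0.048, 1/5 · 0.09 = 0.018, 1/5 · 0.1875 = 0.0375, 1/5 · 0.1875 = 0.0375, 1/5 · 0.19835 = 0.039669; these sum to 0.18067.
Dividing through by the total gives posterior P(box A | data) = 0.26568, P(box B | data) = 0.099629, P(box C | data) = 0.20756, P(box D | data) = 0.20756, P(box E | data) = 0.21957.
The predictive probability is P(purple next | data) = (2/5)(0.26568) + (1/10)(0.099629) + (3/4)(0.20756) + (3/4)(0.20756) + (3/11)(0.21957) = 0.48746.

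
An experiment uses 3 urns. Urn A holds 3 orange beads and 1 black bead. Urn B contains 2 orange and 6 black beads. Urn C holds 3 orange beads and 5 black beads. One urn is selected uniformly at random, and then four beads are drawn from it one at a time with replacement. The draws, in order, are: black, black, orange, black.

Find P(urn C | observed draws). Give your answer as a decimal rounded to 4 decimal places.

Under each hypothesis, the probability of the observed sequence is: P(data | urn A) = (1/4)(1/4)(3/4)(1/4) = 0.011719; P(data | urn B) = (6/8)(6/8)(2/8)(6/8) = 0.10547; P(data | urn C) = (5/8)(5/8)(3/8)(5/8) = 0.091553.
The prior-weighted likelihoods are 1/3 · 0.011719 = 0.0039062, 1/3 · 0.10547 = 0.035156, 1/3 · 0.091553 = 0.030518; these sum to 0.06958.
Therefore the posterior P(urn C | data) = (0.030518) / (0.06958) = 0.4386.

0.4386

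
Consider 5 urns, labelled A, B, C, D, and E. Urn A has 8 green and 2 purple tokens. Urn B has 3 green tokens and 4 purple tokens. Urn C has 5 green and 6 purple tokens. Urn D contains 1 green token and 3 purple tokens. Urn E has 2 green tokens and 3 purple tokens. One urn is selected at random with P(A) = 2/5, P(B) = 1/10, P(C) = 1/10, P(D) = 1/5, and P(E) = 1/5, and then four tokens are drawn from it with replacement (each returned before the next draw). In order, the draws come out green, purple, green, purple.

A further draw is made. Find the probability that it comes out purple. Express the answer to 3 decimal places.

Under each hypothesis, the probability of the observed sequence is: P(data | urn A) = (8/10)(2/10)(8/10)(2/10) = 0.0256; P(data | urn B) = (3/7)(4/7)(3/7)(4/7) = 0.059975; P(data | urn C) = (5/11)(6/11)(5/11)(6/11) = 0.061471; P(data | urn D) = (1/4)(3/4)(1/4)(3/4) = 0.035156; P(data | urn E) = (2/5)(3/5)(2/5)(3/5) = 0.0576.
Weighting by the prior gives 2/5 · 0.0256 = 0.01024, 1/10 · 0.059975 = 0.0059975, 1/10 · 0.061471 = 0.0061471, 1/5 · 0.035156 = 0.0070313, 1/5 · 0.0576 = 0.01152; with total 0.040936.
Dividing through by the total gives posterior P(urn A | data) = 0.25015, P(urn B | data) = 0.14651, P(urn C | data) = 0.15016, P(urn D | data) = 0.17176, P(urn E | data) = 0.28142.
The predictive probability is P(purple next | data) = (1/5)(0.25015) + (4/7)(0.14651) + (6/11)(0.15016) + (3/4)(0.17176) + (3/5)(0.28142) = 0.51333.

0.513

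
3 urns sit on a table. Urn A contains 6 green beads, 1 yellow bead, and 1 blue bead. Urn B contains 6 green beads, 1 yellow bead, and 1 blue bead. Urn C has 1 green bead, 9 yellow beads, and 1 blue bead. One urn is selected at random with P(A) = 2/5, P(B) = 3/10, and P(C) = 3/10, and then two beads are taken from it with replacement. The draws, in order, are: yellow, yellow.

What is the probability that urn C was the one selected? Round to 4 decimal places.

0.9484

For each hypothesis, P(data | H) works out to: P(data | urn A) = (1/8)(1/8) = 0.015625; P(data | urn B) = (1/8)(1/8) = 0.015625; P(data | urn C) = (9/11)(9/11) = 0.66942.
Weighting by the prior gives 2/5 · 0.015625 = 0.00625, 3/10 · 0.015625 = 0.0046875, 3/10 · 0.66942 = 0.20083; summing to 0.21176.
Therefore the posterior P(urn C | data) = (0.20083) / (0.21176) = 0.94835.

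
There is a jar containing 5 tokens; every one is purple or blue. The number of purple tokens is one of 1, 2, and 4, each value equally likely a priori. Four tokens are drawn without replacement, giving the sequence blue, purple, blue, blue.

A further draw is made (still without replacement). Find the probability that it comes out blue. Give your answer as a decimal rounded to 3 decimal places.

0.667

Compute the likelihood of the observed sequence for each case: P(data | r = 1) = (4/5)(1/4)(3/3)(2/2) = 1/5; P(data | r = 2) = (3/5)(2/4)(2/3)(1/2) = 1/10; P(data | r = 4) = (1/5)(4/4)(0/3) = 0.
Multiplying each by its prior: 1/3 · 1/5 = 1/15, 1/3 · 1/10 = 1/30, 1/3 · 0 = 0; summing to 1/10.
The posterior is then P(r = 1 | data) = 2/3, P(r = 2 | data) = 1/3, P(r = 4 | data) = 0.
The predictive probability is P(blue next | data) = (1)(2/3) + (0)(1/3) = 2/3.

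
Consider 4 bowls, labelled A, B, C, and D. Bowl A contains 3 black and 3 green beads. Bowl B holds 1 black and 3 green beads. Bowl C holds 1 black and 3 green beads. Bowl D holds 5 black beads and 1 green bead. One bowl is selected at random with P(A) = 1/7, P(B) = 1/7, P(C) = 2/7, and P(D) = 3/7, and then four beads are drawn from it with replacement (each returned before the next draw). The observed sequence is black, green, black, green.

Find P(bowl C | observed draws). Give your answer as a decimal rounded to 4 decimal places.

0.3113

For each hypothesis, P(data | H) works out to: P(data | bowl A) = (3/6)(3/6)(3/6)(3/6) = 0.0625; P(data | bowl B) = (1/4)(3/4)(1/4)(3/4) = 0.035156; P(data | bowl C) = (1/4)(3/4)(1/4)(3/4) = 0.035156; P(data | bowl D) = (5/6)(1/6)(5/6)(1/6) = 0.01929.
The prior-weighted likelihoods are 1/7 · 0.0625 = 0.0089286, 1/7 · 0.035156 = 0.0050223, 2/7 · 0.035156 = 0.010045, 3/7 · 0.01929 = 0.0082672; summing to 0.032263.
Therefore the posterior P(bowl C | data) = (0.010045) / (0.032263) = 0.31134.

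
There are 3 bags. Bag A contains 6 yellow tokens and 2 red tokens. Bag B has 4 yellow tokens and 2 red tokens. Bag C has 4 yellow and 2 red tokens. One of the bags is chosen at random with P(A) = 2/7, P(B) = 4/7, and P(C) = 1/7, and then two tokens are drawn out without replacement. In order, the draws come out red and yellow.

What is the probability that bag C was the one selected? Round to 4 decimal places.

0.1514

For each hypothesis, P(data | H) works out to: P(data | bag A) = (2/8)(6/7) = 3/14; P(data | bag B) = (2/6)(4/5) = 4/15; P(data | bag C) = (2/6)(4/5) = 4/15.
Multiplying each by its prior: 2/7 · 3/14 = 3/49, 4/7 · 4/15 = 16/105, 1/7 · 4/15 = 4/105; with total 37/147.
By Bayes' rule, P(bag C | data) = (4/105) / (37/147) = 28/185.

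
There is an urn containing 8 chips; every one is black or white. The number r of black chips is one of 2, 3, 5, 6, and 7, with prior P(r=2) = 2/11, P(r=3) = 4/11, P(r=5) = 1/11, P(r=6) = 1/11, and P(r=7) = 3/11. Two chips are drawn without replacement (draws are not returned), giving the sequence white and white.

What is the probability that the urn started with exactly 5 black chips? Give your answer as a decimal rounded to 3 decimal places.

Under each hypothesis, the probability of the observed sequence is: P(data | r = 2) = (6/8)(5/7) = 15/28; P(data | r = 3) = (5/8)(4/7) = 5/14; P(data | r = 5) = (3/8)(2/7) = 3/28; P(data | r = 6) = (2/8)(1/7) = 1/28; P(data | r = 7) = (1/8)(0/7) = 0.
The prior-weighted likelihoods are 2/11 · 15/28 = 15/154, 4/11 · 5/14 = 10/77, 1/11 · 3/28 = 3/308, 1/11 · 1/28 = 1/308, 3/11 · 0 = 0; with total 37/154.
Hence P(r = 5 | data) = (3/308) / (37/154) = 3/74.

0.041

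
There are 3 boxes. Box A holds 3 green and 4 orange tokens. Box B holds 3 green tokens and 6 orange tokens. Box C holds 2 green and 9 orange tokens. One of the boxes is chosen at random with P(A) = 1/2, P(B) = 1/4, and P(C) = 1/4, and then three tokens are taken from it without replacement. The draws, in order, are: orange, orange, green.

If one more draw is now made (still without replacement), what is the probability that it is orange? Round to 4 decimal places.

The likelihood of the observed sequence under each hypothesis: P(data | box A) = (4/7)(3/6)(3/5) = 0.17143; P(data | box B) = (6/9)(5/8)(3/7) = 0.17857; P(data | box C) = (9/11)(8/10)(2/9) = 0.14545.
Multiplying each by its prior: 1/2 · 0.17143 = 0.085714, 1/4 · 0.17857 = 0.044643, 1/4 · 0.14545 = 0.036364; with total 0.16672.
Dividing through by the total gives posterior P(box A | data) = 0.51412, P(box B | data) = 0.26777, P(box C | data) = 0.21811.
Averaging over the posterior, P(orange next | data) = (1/2)(0.51412) + (2/3)(0.26777) + (7/8)(0.21811) = 0.62642.

0.6264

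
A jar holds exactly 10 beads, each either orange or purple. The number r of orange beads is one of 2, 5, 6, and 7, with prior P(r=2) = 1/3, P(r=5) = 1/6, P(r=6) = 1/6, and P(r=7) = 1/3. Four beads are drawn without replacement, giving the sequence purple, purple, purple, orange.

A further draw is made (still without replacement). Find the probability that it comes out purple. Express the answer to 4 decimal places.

0.6645

Under each hypothesis, the probability of the observed sequence is: P(data | r = 2) = (8/10)(7/9)(6/8)(2/7) = 2/15; P(data | r = 5) = (5/10)(4/9)(3/8)(5/7) = 5/84; P(data | r = 6) = (4/10)(3/9)(2/8)(6/7) = 1/35; P(data | r = 7) = (3/10)(2/9)(1/8)(7/7) = 1/120.
The prior-weighted likelihoods are 1/3 · 2/15 = 2/45, 1/6 · 5/84 = 5/504, 1/6 · 1/35 = 1/210, 1/3 · 1/120 = 1/360; with total 13/210.
Normalising, the posterior is P(r = 2 | data) = 28/39, P(r = 5 | data) = 25/156, P(r = 6 | data) = 1/13, P(r = 7 | data) = 7/156.
The predictive probability is P(purple next | data) = (5/6)(28/39) + (1/3)(25/156) + (1/6)(1/13) + (0)(7/156) = 311/468.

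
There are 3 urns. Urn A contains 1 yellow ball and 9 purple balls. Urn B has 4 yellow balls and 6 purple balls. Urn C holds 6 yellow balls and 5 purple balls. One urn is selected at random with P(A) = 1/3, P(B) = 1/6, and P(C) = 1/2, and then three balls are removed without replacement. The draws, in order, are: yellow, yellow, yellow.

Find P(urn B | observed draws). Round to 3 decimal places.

The likelihood of the observed sequence under each hypothesis: P(data | urn A) = (1/10)(0/9) = 0; P(data | urn B) = (4/10)(3/9)(2/8) = 0.033333; P(data | urn C) = (6/11)(5/10)(4/9) = 0.12121.
The prior-weighted likelihoods are 1/3 · 0 = 0, 1/6 · 0.033333 = 0.0055556, 1/2 · 0.12121 = 0.060606; these sum to 0.066162.
Therefore the posterior P(urn B | data) = (0.0055556) / (0.066162) = 0.083969.

0.084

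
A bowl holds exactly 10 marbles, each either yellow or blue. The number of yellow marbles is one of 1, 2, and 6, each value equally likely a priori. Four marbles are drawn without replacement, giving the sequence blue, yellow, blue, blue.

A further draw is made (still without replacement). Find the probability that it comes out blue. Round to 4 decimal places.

0.8242

For each hypothesis, P(data | H) works out to: P(data | r = 1) = (9/10)(1/9)(8/8)(7/7) = 1/10; P(data | r = 2) = (8/10)(2/9)(7/8)(6/7) = 2/15; P(data | r = 6) = (4/10)(6/9)(3/8)(2/7) = 1/35.
Weighting by the prior gives 1/3 · 1/10 = 1/30, 1/3 · 2/15 = 2/45, 1/3 · 1/35 = 1/105; summing to 11/126.
Dividing through by the total gives posterior P(r = 1 | data) = 21/55, P(r = 2 | data) = 28/55, P(r = 6 | data) = 6/55.
So P(blue next | data) = Σ P(blue next | H) P(H | data) = (1)(21/55) + (5/6)(28/55) + (1/6)(6/55) = 136/165.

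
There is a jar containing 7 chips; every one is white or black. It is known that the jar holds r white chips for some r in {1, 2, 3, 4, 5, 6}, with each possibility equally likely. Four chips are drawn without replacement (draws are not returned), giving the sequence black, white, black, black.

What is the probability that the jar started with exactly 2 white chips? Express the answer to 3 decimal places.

0.357

Under each hypothesis, the probability of the observed sequence is: P(data | r = 1) = (6/7)(1/6)(5/5)(4/4) = 1/7; P(data | r = 2) = (5/7)(2/6)(4/5)(3/4) = 1/7; P(data | r = 3) = (4/7)(3/6)(3/5)(2/4) = 3/35; P(data | r = 4) = (3/7)(4/6)(2/5)(1/4) = 1/35; P(data | r = 5) = (2/7)(5/6)(1/5)(0/4) = 0; P(data | r = 6) = (1/7)(6/6)(0/5) = 0.
The prior-weighted likelihoods are 1/6 · 1/7 = 1/42, 1/6 · 1/7 = 1/42, 1/6 · 3/35 = 1/70, 1/6 · 1/35 = 1/210, 1/6 · 0 = 0, 1/6 · 0 = 0; with total 1/15.
Hence P(r = 2 | data) = (1/42) / (1/15) = 5/14.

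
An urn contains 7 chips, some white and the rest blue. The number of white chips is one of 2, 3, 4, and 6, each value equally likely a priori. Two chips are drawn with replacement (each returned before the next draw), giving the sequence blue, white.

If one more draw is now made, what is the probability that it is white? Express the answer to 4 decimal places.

0.5000

Compute the likelihood of the observed sequence for each case: P(data | r = 2) = (5/7)(2/7) = 10/49; P(data | r = 3) = (4/7)(3/7) = 12/49; P(data | r = 4) = (3/7)(4/7) = 12/49; P(data | r = 6) = (1/7)(6/7) = 6/49.
Weighting by the prior gives 1/4 · 10/49 = 5/98, 1/4 · 12/49 = 3/49, 1/4 · 12/49 = 3/49, 1/4 · 6/49 = 3/98; summing to 10/49.
Normalising, the posterior is P(r = 2 | data) = 1/4, P(r = 3 | data) = 3/10, P(r = 4 | data) = 3/10, P(r = 6 | data) = 3/20.
So P(white next | data) = Σ P(white next | H) P(H | data) = (2/7)(1/4) + (3/7)(3/10) + (4/7)(3/10) + (6/7)(3/20) = 1/2.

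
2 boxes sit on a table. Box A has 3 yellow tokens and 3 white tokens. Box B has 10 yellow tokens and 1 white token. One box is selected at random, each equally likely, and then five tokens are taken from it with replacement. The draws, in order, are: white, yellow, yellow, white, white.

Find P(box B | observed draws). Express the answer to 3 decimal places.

0.019

The likelihood of the observed sequence under each hypothesis: P(data | box A) = (3/6)(3/6)(3/6)(3/6)(3/6) = 0.03125; P(data | box B) = (1/11)(10/11)(10/11)(1/11)(1/11) = 0.00062092.
Weighting by the prior gives 1/2 · 0.03125 = 0.015625, 1/2 · 0.00062092 = 0.00031046; summing to 0.015935.
Hence P(box B | data) = (0.00031046) / (0.015935) = 0.019482.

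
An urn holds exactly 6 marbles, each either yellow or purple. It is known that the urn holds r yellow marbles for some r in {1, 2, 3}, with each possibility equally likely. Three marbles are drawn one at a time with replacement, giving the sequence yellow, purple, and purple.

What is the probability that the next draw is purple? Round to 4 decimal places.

Compute the likelihood of the observed sequence for each case: P(data | r = 1) = (1/6)(5/6)(5/6) = 25/216; P(data | r = 2) = (2/6)(4/6)(4/6) = 4/27; P(data | r = 3) = (3/6)(3/6)(3/6) = 1/8.
The prior-weighted likelihoods are 1/3 · 25/216 = 25/648, 1/3 · 4/27 = 4/81, 1/3 · 1/8 = 1/24; these sum to 7/54.
The posterior is then P(r = 1 | data) = 25/84, P(r = 2 | data) = 8/21, P(r = 3 | data) = 9/28.
The predictive probability is P(purple next | data) = (5/6)(25/84) + (2/3)(8/21) + (1/2)(9/28) = 167/252.

0.6627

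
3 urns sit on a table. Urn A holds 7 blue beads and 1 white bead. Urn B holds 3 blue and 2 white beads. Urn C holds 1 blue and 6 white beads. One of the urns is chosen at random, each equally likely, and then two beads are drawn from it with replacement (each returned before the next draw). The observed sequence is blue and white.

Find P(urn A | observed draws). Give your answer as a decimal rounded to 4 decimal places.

0.2318

Under each hypothesis, the probability of the observed sequence is: P(data | urn A) = (7/8)(1/8) = 0.10938; P(data | urn B) = (3/5)(2/5) = 0.24; P(data | urn C) = (1/7)(6/7) = 0.12245.
Weighting by the prior gives 1/3 · 0.10938 = 0.036458, 1/3 · 0.24 = 0.08, 1/3 · 0.12245 = 0.040816; summing to 0.15727.
So P(urn A | data) = (0.036458) / (0.15727) = 0.23181.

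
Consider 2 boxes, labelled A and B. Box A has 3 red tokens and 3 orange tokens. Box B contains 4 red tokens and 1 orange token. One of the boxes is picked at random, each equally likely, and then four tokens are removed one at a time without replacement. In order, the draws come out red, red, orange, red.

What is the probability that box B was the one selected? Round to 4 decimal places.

Under each hypothesis, the probability of the observed sequence is: P(data | box A) = (3/6)(2/5)(3/4)(1/3) = 1/20; P(data | box B) = (4/5)(3/4)(1/3)(2/2) = 1/5.
The prior-weighted likelihoods are 1/2 · 1/20 = 1/40, 1/2 · 1/5 = 1/10; these sum to 1/8.
So P(box B | data) = (1/10) / (1/8) = 4/5.

0.8000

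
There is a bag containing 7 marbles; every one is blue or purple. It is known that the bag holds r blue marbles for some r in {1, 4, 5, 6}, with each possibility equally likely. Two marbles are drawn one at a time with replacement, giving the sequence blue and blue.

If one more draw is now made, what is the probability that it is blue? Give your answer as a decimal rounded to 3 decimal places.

0.744

For each hypothesis, P(data | H) works out to: P(data | r = 1) = (1/7)(1/7) = 1/49; P(data | r = 4) = (4/7)(4/7) = 16/49; P(data | r = 5) = (5/7)(5/7) = 25/49; P(data | r = 6) = (6/7)(6/7) = 36/49.
Multiplying each by its prior: 1/4 · 1/49 = 1/196, 1/4 · 16/49 = 4/49, 1/4 · 25/49 = 25/196, 1/4 · 36/49 = 9/49; these sum to 39/98.
Normalising, the posterior is P(r = 1 | data) = 1/78, P(r = 4 | data) = 8/39, P(r = 5 | data) = 25/78, P(r = 6 | data) = 6/13.
The predictive probability is P(blue next | data) = (1/7)(1/78) + (4/7)(8/39) + (5/7)(25/78) + (6/7)(6/13) = 29/39.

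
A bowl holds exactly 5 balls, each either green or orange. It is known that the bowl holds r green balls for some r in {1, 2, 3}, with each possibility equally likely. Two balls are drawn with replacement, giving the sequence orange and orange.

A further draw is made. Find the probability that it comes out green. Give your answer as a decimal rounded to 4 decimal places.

Compute the likelihood of the observed sequence for each case: P(data | r = 1) = (4/5)(4/5) = 16/25; P(data | r = 2) = (3/5)(3/5) = 9/25; P(data | r = 3) = (2/5)(2/5) = 4/25.
The prior-weighted likelihoods are 1/3 · 16/25 = 16/75, 1/3 · 9/25 = 3/25, 1/3 · 4/25 = 4/75; summing to 29/75.
Dividing through by the total gives posterior P(r = 1 | data) = 16/29, P(r = 2 | data) = 9/29, P(r = 3 | data) = 4/29.
Averaging over the posterior, P(green next | data) = (1/5)(16/29) + (2/5)(9/29) + (3/5)(4/29) = 46/145.

0.3172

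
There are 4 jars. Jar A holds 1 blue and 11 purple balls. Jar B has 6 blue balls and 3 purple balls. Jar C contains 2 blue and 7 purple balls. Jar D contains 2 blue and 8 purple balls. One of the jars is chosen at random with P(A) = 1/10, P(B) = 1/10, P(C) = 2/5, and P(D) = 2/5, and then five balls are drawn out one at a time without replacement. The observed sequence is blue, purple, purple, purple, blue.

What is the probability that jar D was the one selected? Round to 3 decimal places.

The likelihood of the observed sequence under each hypothesis: P(data | jar A) = (1/12)(11/11)(10/10)(9/9)(0/8) = 0; P(data | jar B) = (6/9)(3/8)(2/7)(1/6)(5/5) = 0.011905; P(data | jar C) = (2/9)(7/8)(6/7)(5/6)(1/5) = 0.027778; P(data | jar D) = (2/10)(8/9)(7/8)(6/7)(1/6) = 0.022222.
Weighting by the prior gives 1/10 · 0 = 0, 1/10 · 0.011905 = 0.0011905, 2/5 · 0.027778 = 0.011111, 2/5 · 0.022222 = 0.0088889; summing to 0.02119.
So P(jar D | data) = (0.0088889) / (0.02119) = 0.41948.

0.419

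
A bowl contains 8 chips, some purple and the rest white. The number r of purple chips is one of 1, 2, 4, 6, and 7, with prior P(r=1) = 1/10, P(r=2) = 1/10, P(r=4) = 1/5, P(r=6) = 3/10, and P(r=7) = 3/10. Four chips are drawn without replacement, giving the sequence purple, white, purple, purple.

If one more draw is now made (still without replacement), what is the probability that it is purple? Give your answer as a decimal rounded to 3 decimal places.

0.790

For each hypothesis, P(data | H) works out to: P(data | r = 1) = (1/8)(7/7)(0/6) = 0; P(data | r = 2) = (2/8)(6/7)(1/6)(0/5) = 0; P(data | r = 4) = (4/8)(4/7)(3/6)(2/5) = 0.057143; P(data | r = 6) = (6/8)(2/7)(5/6)(4/5) = 0.14286; P(data | r = 7) = (7/8)(1/7)(6/6)(5/5) = 0.125.
Weighting by the prior gives 1/10 · 0 = 0, 1/10 · 0 = 0, 1/5 · 0.057143 = 0.011429, 3/10 · 0.14286 = 0.042857, 3/10 · 0.125 = 0.0375; summing to 0.091786.
The posterior is then P(r = 1 | data) = 0, P(r = 2 | data) = 0, P(r = 4 | data) = 0.12451, P(r = 6 | data) = 0.46693, P(r = 7 | data) = 0.40856.
So P(purple next | data) = Σ P(purple next | H) P(H | data) = (1/4)(0.12451) + (3/4)(0.46693) + (1)(0.40856) = 0.78988.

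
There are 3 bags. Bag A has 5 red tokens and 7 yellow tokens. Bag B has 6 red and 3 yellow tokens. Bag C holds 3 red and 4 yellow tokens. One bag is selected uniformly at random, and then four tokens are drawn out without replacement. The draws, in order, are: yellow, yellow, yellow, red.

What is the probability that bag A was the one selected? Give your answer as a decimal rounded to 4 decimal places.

Compute the likelihood of the observed sequence for each case: P(data | bag A) = (7/12)(6/11)(5/10)(5/9) = 0.088384; P(data | bag B) = (3/9)(2/8)(1/7)(6/6) = 0.011905; P(data | bag C) = (4/7)(3/6)(2/5)(3/4) = 0.085714.
Multiplying each by its prior: 1/3 · 0.088384 = 0.029461, 1/3 · 0.011905 = 0.0039683, 1/3 · 0.085714 = 0.028571; these sum to 0.062001.
Therefore the posterior P(bag A | data) = (0.029461) / (0.062001) = 0.47517.

0.4752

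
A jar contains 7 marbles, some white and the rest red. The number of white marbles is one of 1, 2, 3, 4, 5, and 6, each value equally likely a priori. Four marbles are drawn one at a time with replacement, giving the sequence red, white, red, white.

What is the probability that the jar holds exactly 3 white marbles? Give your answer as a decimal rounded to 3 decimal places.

For each hypothesis, P(data | H) works out to: P(data | r = 1) = (6/7)(1/7)(6/7)(1/7) = 0.014994; P(data | r = 2) = (5/7)(2/7)(5/7)(2/7) = 0.041649; P(data | r = 3) = (4/7)(3/7)(4/7)(3/7) = 0.059975; P(data | r = 4) = (3/7)(4/7)(3/7)(4/7) = 0.059975; P(data | r = 5) = (2/7)(5/7)(2/7)(5/7) = 0.041649; P(data | r = 6) = (1/7)(6/7)(1/7)(6/7) = 0.014994.
Weighting by the prior gives 1/6 · 0.014994 = 0.002499, 1/6 · 0.041649 = 0.0069416, 1/6 · 0.059975 = 0.0099958, 1/6 · 0.059975 = 0.0099958, 1/6 · 0.041649 = 0.0069416, 1/6 · 0.014994 = 0.002499; summing to 0.038873.
Therefore the posterior P(r = 3 | data) = (0.0099958) / (0.038873) = 0.25714.

0.257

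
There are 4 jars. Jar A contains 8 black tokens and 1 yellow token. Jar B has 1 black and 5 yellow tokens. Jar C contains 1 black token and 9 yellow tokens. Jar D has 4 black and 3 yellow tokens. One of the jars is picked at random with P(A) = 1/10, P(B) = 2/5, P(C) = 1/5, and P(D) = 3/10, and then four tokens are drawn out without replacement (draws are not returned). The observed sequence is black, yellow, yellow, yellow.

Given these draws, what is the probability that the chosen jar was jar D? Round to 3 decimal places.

0.090

Compute the likelihood of the observed sequence for each case: P(data | jar A) = (8/9)(1/8)(0/7) = 0; P(data | jar B) = (1/6)(5/5)(4/4)(3/3) = 1/6; P(data | jar C) = (1/10)(9/9)(8/8)(7/7) = 1/10; P(data | jar D) = (4/7)(3/6)(2/5)(1/4) = 1/35.
The prior-weighted likelihoods are 1/10 · 0 = 0, 2/5 · 1/6 = 1/15, 1/5 · 1/10 = 1/50, 3/10 · 1/35 = 3/350; these sum to 2/21.
Hence P(jar D | data) = (3/350) / (2/21) = 9/100.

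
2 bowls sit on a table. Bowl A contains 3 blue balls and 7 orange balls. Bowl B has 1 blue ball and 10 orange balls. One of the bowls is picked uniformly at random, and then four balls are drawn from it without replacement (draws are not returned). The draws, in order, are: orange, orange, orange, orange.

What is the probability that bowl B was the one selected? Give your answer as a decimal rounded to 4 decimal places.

0.7925

Compute the likelihood of the observed sequence for each case: P(data | bowl A) = (7/10)(6/9)(5/8)(4/7) = 1/6; P(data | bowl B) = (10/11)(9/10)(8/9)(7/8) = 7/11.
Multiplying each by its prior: 1/2 · 1/6 = 1/12, 1/2 · 7/11 = 7/22; summing to 53/132.
Therefore the posterior P(bowl B | data) = (7/22) / (53/132) = 42/53.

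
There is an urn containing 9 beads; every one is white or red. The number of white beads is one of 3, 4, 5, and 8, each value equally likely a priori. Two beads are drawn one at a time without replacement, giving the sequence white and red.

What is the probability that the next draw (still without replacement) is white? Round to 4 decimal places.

0.5022

For each hypothesis, P(data | H) works out to: P(data | r = 3) = (3/9)(6/8) = 1/4; P(data | r = 4) = (4/9)(5/8) = 5/18; P(data | r = 5) = (5/9)(4/8) = 5/18; P(data | r = 8) = (8/9)(1/8) = 1/9.
Weighting by the prior gives 1/4 · 1/4 = 1/16, 1/4 · 5/18 = 5/72, 1/4 · 5/18 = 5/72, 1/4 · 1/9 = 1/36; these sum to 11/48.
Dividing through by the total gives posterior P(r = 3 | data) = 3/11, P(r = 4 | data) = 10/33, P(r = 5 | data) = 10/33, P(r = 8 | data) = 4/33.
So P(white next | data) = Σ P(white next | H) P(H | data) = (2/7)(3/11) + (3/7)(10/33) + (4/7)(10/33) + (1)(4/33) = 116/231.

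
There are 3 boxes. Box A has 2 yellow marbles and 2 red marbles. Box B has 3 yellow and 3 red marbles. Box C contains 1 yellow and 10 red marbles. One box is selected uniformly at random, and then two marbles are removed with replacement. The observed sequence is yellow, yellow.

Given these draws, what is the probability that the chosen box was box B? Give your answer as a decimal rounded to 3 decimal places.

0.492

The likelihood of the observed sequence under each hypothesis: P(data | box A) = (2/4)(2/4) = 1/4; P(data | box B) = (3/6)(3/6) = 1/4; P(data | box C) = (1/11)(1/11) = 1/121.
Multiplying each by its prior: 1/3 · 1/4 = 1/12, 1/3 · 1/4 = 1/12, 1/3 · 1/121 = 1/363; these sum to 41/242.
Therefore the posterior P(box B | data) = (1/12) / (41/242) = 121/246.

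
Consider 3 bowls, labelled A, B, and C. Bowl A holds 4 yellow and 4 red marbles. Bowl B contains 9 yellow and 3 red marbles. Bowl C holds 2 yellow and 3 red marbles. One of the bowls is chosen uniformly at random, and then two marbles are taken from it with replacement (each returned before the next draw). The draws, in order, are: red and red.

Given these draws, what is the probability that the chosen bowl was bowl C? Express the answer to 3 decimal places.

0.535

Under each hypothesis, the probability of the observed sequence is: P(data | bowl A) = (4/8)(4/8) = 0.25; P(data | bowl B) = (3/12)(3/12) = 0.0625; P(data | bowl C) = (3/5)(3/5) = 0.36.
Multiplying each by its prior: 1/3 · 0.25 = 0.083333, 1/3 · 0.0625 = 0.020833, 1/3 · 0.36 = 0.12; summing to 0.22417.
Hence P(bowl C | data) = (0.12) / (0.22417) = 0.53532.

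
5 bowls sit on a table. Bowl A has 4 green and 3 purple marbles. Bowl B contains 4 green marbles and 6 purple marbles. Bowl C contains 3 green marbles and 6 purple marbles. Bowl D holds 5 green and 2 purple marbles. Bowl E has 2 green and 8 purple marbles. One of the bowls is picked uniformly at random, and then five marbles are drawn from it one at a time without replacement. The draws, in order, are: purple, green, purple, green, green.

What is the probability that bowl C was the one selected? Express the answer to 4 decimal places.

Under each hypothesis, the probability of the observed sequence is: P(data | bowl A) = (3/7)(4/6)(2/5)(3/4)(2/3) = 0.057143; P(data | bowl B) = (6/10)(4/9)(5/8)(3/7)(2/6) = 0.02381; P(data | bowl C) = (6/9)(3/8)(5/7)(2/6)(1/5) = 0.011905; P(data | bowl D) = (2/7)(5/6)(1/5)(4/4)(3/3) = 0.047619; P(data | bowl E) = (8/10)(2/9)(7/8)(1/7)(0/6) = 0.
Weighting by the prior gives 1/5 · 0.057143 = 0.011429, 1/5 · 0.02381 = 0.0047619, 1/5 · 0.011905 = 0.002381, 1/5 · 0.047619 = 0.0095238, 1/5 · 0 = 0; these sum to 0.028095.
Therefore the posterior P(bowl C | data) = (0.002381) / (0.028095) = 0.084746.

0.0847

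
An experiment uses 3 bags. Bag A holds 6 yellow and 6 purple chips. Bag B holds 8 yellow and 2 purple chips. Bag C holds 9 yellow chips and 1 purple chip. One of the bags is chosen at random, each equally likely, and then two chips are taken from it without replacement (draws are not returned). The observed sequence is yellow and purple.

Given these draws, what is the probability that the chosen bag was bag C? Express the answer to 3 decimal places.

The likelihood of the observed sequence under each hypothesis: P(data | bag A) = (6/12)(6/11) = 3/11; P(data | bag B) = (8/10)(2/9) = 8/45; P(data | bag C) = (9/10)(1/9) = 1/10.
Weighting by the prior gives 1/3 · 3/11 = 1/11, 1/3 · 8/45 = 8/135, 1/3 · 1/10 = 1/30; with total 109/594.
Therefore the posterior P(bag C | data) = (1/30) / (109/594) = 99/545.

0.182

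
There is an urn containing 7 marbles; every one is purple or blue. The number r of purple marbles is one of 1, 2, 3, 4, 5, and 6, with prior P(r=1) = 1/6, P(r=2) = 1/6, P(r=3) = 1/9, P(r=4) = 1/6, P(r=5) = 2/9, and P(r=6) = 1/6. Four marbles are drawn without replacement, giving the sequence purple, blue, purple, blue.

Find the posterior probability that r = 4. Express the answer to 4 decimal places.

0.3375

The likelihood of the observed sequence under each hypothesis: P(data | r = 1) = (1/7)(6/6)(0/5) = 0; P(data | r = 2) = (2/7)(5/6)(1/5)(4/4) = 1/21; P(data | r = 3) = (3/7)(4/6)(2/5)(3/4) = 3/35; P(data | r = 4) = (4/7)(3/6)(3/5)(2/4) = 3/35; P(data | r = 5) = (5/7)(2/6)(4/5)(1/4) = 1/21; P(data | r = 6) = (6/7)(1/6)(5/5)(0/4) = 0.
Multiplying each by its prior: 1/6 · 0 = 0, 1/6 · 1/21 = 1/126, 1/9 · 3/35 = 1/105, 1/6 · 3/35 = 1/70, 2/9 · 1/21 = 2/189, 1/6 · 0 = 0; with total 8/189.
So P(r = 4 | data) = (1/70) / (8/189) = 27/80.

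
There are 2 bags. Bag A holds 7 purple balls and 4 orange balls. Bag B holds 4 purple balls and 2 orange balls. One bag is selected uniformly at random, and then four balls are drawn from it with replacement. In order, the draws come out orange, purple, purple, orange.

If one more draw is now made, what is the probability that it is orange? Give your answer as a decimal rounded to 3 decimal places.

0.349

For each hypothesis, P(data | H) works out to: P(data | bag A) = (4/11)(7/11)(7/11)(4/11) = 0.053548; P(data | bag B) = (2/6)(4/6)(4/6)(2/6) = 0.049383.
Weighting by the prior gives 1/2 · 0.053548 = 0.026774, 1/2 · 0.049383 = 0.024691; these sum to 0.051465.
Dividing through by the total gives posterior P(bag A | data) = 0.52023, P(bag B | data) = 0.47977.
So P(orange next | data) = Σ P(orange next | H) P(H | data) = (4/11)(0.52023) + (1/3)(0.47977) = 0.3491.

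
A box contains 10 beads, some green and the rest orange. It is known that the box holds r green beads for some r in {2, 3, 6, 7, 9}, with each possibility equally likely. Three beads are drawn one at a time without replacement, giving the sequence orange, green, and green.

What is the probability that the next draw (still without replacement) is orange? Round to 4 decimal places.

Compute the likelihood of the observed sequence for each case: P(data | r = 2) = (8/10)(2/9)(1/8) = 1/45; P(data | r = 3) = (7/10)(3/9)(2/8) = 7/120; P(data | r = 6) = (4/10)(6/9)(5/8) = 1/6; P(data | r = 7) = (3/10)(7/9)(6/8) = 7/40; P(data | r = 9) = (1/10)(9/9)(8/8) = 1/10.
Weighting by the prior gives 1/5 · 1/45 = 1/225, 1/5 · 7/120 = 7/600, 1/5 · 1/6 = 1/30, 1/5 · 7/40 = 7/200, 1/5 · 1/10 = 1/50; these sum to 47/450.
The posterior is then P(r = 2 | data) = 2/47, P(r = 3 | data) = 21/188, P(r = 6 | data) = 15/47, P(r = 7 | data) = 63/188, P(r = 9 | data) = 9/47.
Averaging over the posterior, P(orange next | data) = (1)(2/47) + (6/7)(21/188) + (3/7)(15/47) + (2/7)(63/188) + (0)(9/47) = 122/329.

0.3708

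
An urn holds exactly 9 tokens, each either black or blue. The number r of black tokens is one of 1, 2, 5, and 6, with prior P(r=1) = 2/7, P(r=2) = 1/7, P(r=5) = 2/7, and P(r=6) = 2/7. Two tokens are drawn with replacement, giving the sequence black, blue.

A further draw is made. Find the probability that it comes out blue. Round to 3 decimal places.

Under each hypothesis, the probability of the observed sequence is: P(data | r = 1) = (1/9)(8/9) = 8/81; P(data | r = 2) = (2/9)(7/9) = 14/81; P(data | r = 5) = (5/9)(4/9) = 20/81; P(data | r = 6) = (6/9)(3/9) = 2/9.
Multiplying each by its prior: 2/7 · 8/81 = 16/567, 1/7 · 14/81 = 2/81, 2/7 · 20/81 = 40/567, 2/7 · 2/9 = 4/63; summing to 106/567.
Dividing through by the total gives posterior P(r = 1 | data) = 8/53, P(r = 2 | data) = 7/53, P(r = 5 | data) = 20/53, P(r = 6 | data) = 18/53.
The predictive probability is P(blue next | data) = (8/9)(8/53) + (7/9)(7/53) + (4/9)(20/53) + (1/3)(18/53) = 247/477.

0.518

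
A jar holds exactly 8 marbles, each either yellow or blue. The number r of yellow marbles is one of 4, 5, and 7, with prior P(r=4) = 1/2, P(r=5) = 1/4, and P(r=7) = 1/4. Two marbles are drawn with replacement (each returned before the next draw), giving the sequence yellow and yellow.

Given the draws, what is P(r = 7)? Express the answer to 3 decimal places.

For each hypothesis, P(data | H) works out to: P(data | r = 4) = (4/8)(4/8) = 1/4; P(data | r = 5) = (5/8)(5/8) = 25/64; P(data | r = 7) = (7/8)(7/8) = 49/64.
Multiplying each by its prior: 1/2 · 1/4 = 1/8, 1/4 · 25/64 = 25/256, 1/4 · 49/64 = 49/256; with total 53/128.
Hence P(r = 7 | data) = (49/256) / (53/128) = 49/106.

0.462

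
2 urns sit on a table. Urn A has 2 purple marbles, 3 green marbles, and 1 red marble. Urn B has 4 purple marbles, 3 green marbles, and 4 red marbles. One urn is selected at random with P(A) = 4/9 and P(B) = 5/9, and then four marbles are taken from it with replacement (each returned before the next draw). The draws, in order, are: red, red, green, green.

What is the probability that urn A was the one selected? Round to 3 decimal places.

0.361

Under each hypothesis, the probability of the observed sequence is: P(data | urn A) = (1/6)(1/6)(3/6)(3/6) = 0.0069444; P(data | urn B) = (4/11)(4/11)(3/11)(3/11) = 0.0098354.
The prior-weighted likelihoods are 4/9 · 0.0069444 = 0.0030864, 5/9 · 0.0098354 = 0.0054641; these sum to 0.0085505.
Therefore the posterior P(urn A | data) = (0.0030864) / (0.0085505) = 0.36096.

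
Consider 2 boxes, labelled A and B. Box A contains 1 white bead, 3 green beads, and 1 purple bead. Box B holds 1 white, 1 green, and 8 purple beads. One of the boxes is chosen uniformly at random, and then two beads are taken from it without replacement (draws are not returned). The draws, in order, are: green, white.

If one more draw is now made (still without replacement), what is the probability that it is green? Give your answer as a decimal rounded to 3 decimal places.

0.621

Compute the likelihood of the observed sequence for each case: P(data | box A) = (3/5)(1/4) = 3/20; P(data | box B) = (1/10)(1/9) = 1/90.
Multiplying each by its prior: 1/2 · 3/20 = 3/40, 1/2 · 1/90 = 1/180; summing to 29/360.
Normalising, the posterior is P(box A | data) = 27/29, P(box B | data) = 2/29.
So P(green next | data) = Σ P(green next | H) P(H | data) = (2/3)(27/29) + (0)(2/29) = 18/29.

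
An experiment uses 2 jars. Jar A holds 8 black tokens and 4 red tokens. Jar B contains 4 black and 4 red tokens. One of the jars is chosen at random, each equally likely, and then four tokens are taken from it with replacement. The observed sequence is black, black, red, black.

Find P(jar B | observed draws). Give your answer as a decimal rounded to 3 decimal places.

The likelihood of the observed sequence under each hypothesis: P(data | jar A) = (8/12)(8/12)(4/12)(8/12) = 0.098765; P(data | jar B) = (4/8)(4/8)(4/8)(4/8) = 0.0625.
Weighting by the prior gives 1/2 · 0.098765 = 0.049383, 1/2 · 0.0625 = 0.03125; these sum to 0.080633.
Therefore the posterior P(jar B | data) = (0.03125) / (0.080633) = 0.38756.

0.388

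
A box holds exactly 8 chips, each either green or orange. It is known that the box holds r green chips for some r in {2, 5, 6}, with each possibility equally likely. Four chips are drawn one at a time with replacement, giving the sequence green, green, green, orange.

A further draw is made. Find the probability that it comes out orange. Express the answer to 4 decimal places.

For each hypothesis, P(data | H) works out to: P(data | r = 2) = (2/8)(2/8)(2/8)(6/8) = 0.011719; P(data | r = 5) = (5/8)(5/8)(5/8)(3/8) = 0.091553; P(data | r = 6) = (6/8)(6/8)(6/8)(2/8) = 0.10547.
Multiplying each by its prior: 1/3 · 0.011719 = 0.0039062, 1/3 · 0.091553 = 0.030518, 1/3 · 0.10547 = 0.035156; these sum to 0.06958.
Dividing through by the total gives posterior P(r = 2 | data) = 0.05614, P(r = 5 | data) = 0.4386, P(r = 6 | data) = 0.50526.
The predictive probability is P(orange next | data) = (3/4)(0.05614) + (3/8)(0.4386) + (1/4)(0.50526) = 0.33289.

0.3329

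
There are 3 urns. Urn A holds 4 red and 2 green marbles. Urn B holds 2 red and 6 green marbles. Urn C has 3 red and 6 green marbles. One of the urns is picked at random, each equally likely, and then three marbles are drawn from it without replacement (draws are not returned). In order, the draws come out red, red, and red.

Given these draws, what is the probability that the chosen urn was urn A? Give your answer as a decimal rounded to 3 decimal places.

For each hypothesis, P(data | H) works out to: P(data | urn A) = (4/6)(3/5)(2/4) = 0.2; P(data | urn B) = (2/8)(1/7)(0/6) = 0; P(data | urn C) = (3/9)(2/8)(1/7) = 0.011905.
Multiplying each by its prior: 1/3 · 0.2 = 0.066667, 1/3 · 0 = 0, 1/3 · 0.011905 = 0.0039683; summing to 0.070635.
By Bayes' rule, P(urn A | data) = (0.066667) / (0.070635) = 0.94382.

0.944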